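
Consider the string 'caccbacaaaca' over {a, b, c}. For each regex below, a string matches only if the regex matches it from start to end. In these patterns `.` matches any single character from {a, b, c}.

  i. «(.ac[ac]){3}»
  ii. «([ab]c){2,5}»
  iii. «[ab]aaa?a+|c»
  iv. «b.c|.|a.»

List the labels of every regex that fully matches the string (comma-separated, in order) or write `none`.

i

i → match
ii → no match — must end with 'c'
iii → no match
iv → no match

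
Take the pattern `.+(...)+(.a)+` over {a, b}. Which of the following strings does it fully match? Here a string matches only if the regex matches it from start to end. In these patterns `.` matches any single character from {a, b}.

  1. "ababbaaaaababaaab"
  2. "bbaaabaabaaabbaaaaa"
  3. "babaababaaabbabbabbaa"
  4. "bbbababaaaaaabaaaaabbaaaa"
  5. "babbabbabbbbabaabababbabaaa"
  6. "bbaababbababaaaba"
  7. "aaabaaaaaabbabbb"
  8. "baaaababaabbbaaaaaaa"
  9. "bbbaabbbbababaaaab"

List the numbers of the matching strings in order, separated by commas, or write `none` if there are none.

1 → no match — must end with "a"
2 → match
3 → match
4 → match
5 → match
6 → match
7 → no match — must end with "a"
8 → match
9 → no match — must end with "a"

2, 3, 4, 5, 6, 8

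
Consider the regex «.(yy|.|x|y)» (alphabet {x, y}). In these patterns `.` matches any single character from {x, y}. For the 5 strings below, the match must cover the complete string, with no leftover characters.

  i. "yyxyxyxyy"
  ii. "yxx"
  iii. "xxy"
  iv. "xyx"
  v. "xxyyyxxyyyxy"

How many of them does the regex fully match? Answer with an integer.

i → no match
ii → no match
iii → no match
iv → no match
v → no match
Total matched: 0

0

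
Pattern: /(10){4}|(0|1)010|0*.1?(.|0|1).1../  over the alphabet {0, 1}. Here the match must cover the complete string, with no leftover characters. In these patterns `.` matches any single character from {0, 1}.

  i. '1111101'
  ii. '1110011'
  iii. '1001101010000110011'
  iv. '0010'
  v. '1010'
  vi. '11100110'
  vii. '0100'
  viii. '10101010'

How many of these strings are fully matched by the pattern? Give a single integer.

i → match
ii → no match
iii → no match
iv → match
v → match
vi → no match
vii → no match
viii → match
Total matched: 4

4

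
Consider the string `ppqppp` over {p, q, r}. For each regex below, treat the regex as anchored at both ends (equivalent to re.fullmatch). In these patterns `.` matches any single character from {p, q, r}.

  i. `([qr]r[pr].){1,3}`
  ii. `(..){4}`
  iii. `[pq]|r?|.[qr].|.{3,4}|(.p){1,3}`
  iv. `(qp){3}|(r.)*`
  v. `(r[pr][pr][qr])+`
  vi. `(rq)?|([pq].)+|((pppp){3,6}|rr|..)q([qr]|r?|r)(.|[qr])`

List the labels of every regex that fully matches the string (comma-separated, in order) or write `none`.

iii, vi

i → no match
ii → no match
iii → match
iv → no match
v → no match — must start with `r`
vi → match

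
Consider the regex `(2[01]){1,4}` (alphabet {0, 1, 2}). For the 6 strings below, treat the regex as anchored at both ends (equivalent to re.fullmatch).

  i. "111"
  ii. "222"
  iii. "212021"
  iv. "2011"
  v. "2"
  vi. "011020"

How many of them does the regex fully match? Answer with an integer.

1

i → no match — must start with "2"
ii → no match
iii → match
iv → no match
v → no match
vi → no match — must start with "2"
Total matched: 1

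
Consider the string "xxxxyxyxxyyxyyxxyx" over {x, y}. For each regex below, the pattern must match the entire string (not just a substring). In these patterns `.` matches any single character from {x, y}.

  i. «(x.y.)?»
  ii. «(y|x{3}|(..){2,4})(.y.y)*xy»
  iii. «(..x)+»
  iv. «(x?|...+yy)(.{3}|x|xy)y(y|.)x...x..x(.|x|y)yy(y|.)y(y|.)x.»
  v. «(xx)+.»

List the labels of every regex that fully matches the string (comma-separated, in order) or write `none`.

iii

i → no match
ii → no match — must end with "xy"
iii → match
iv → no match
v → no match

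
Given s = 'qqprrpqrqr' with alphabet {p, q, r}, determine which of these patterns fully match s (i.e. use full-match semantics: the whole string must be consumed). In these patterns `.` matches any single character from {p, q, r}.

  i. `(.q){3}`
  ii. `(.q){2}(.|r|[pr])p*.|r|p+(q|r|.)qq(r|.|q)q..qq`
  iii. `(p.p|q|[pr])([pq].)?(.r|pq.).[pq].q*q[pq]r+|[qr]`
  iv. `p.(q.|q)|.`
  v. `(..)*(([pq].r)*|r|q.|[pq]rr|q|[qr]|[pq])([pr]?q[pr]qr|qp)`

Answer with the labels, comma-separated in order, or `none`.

v

i → no match — must end with 'q'
ii → no match
iii → no match
iv → no match
v → match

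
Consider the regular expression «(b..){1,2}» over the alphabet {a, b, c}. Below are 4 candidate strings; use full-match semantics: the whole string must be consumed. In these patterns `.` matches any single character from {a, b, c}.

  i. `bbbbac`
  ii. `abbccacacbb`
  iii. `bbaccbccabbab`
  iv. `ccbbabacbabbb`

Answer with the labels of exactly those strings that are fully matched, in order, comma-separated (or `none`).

i → match
ii → no match — must start with `b`
iii → no match
iv → no match — must start with `b`

i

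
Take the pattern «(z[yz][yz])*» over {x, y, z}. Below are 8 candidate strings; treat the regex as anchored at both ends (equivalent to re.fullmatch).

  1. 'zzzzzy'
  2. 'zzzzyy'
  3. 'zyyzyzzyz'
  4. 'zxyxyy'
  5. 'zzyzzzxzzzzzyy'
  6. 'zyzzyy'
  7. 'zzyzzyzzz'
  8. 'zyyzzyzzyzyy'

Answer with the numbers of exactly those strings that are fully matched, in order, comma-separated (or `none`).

1 → match
2 → match
3 → match
4 → no match
5 → no match
6 → match
7 → match
8 → match

1, 2, 3, 6, 7, 8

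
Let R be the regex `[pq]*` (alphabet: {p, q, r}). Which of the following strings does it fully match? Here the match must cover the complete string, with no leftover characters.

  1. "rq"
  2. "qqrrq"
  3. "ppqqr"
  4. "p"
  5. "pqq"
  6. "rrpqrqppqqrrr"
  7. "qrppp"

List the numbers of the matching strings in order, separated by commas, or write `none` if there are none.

4, 5

1. "rq" → no match
2. "qqrrq" → no match
3. "ppqqr" → no match
4. "p" → match
5. "pqq" → match
6 → no match
7. "qrppp" → no match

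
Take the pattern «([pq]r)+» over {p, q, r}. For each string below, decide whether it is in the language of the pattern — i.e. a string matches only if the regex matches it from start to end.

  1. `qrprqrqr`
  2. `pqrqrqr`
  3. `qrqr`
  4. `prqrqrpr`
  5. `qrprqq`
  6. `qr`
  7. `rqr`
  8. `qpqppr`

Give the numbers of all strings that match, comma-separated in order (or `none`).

1 → match
2 → no match
3 → match
4 → match
5 → no match — must end with `r`
6 → match
7 → no match
8 → no match

1, 3, 4, 6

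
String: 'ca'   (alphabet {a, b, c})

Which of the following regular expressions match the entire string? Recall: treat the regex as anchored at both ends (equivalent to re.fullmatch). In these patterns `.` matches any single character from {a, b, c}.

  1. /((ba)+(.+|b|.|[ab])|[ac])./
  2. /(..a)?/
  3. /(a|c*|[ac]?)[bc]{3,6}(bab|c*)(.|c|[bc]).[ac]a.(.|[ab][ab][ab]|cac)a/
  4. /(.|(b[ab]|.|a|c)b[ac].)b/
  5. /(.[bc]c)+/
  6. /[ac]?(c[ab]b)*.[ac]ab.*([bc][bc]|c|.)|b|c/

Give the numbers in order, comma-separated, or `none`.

1 → match
2 → no match
3 → no match
4 → no match — must end with 'b'
5 → no match — must end with 'c'
6 → no match

1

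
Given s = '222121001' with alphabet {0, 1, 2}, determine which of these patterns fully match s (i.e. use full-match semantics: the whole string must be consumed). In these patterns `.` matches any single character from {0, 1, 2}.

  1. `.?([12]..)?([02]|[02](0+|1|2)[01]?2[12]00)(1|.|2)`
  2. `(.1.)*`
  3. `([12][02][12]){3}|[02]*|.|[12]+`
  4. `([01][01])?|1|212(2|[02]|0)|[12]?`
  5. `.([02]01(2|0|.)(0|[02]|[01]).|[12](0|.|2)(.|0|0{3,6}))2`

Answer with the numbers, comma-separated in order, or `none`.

1 → match
2 → no match
3 → no match
4 → no match
5 → no match — must end with '2'

1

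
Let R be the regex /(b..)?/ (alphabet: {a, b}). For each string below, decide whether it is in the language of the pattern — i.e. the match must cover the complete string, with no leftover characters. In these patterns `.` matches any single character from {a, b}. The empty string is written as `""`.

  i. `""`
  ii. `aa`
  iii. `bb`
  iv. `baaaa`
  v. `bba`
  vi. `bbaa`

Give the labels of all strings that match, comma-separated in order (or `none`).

i → match
ii → no match
iii → no match
iv → no match
v → match
vi → no match

i, v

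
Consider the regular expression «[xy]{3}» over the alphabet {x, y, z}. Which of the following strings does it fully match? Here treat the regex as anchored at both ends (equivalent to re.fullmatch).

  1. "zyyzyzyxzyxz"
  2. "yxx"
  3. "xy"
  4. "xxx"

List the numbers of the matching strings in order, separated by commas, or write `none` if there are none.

2, 4

1 → no match
2 → match
3 → no match
4 → match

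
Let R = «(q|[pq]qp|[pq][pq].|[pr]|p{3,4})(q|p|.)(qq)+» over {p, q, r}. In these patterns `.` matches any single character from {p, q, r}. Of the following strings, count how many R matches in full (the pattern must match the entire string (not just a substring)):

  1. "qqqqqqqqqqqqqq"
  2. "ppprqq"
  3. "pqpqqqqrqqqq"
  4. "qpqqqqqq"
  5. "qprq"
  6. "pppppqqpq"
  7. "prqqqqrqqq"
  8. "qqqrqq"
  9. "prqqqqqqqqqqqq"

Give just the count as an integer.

5

1 → match
2 → match
3 → no match
4 → match
5 → no match — must end with "qq"
6 → no match — must end with "qq"
7 → no match
8 → match
9 → match
Total matched: 5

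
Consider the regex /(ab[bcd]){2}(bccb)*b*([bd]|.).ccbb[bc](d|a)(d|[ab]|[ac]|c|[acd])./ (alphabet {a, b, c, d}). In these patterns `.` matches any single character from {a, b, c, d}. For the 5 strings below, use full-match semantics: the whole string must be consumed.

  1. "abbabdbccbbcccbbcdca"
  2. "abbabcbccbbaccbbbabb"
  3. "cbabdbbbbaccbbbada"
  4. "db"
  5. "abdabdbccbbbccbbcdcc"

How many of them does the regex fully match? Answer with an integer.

1 → match
2 → match
3 → no match — must start with "ab"
4 → no match — must start with "ab"
5 → match
Total matched: 3

3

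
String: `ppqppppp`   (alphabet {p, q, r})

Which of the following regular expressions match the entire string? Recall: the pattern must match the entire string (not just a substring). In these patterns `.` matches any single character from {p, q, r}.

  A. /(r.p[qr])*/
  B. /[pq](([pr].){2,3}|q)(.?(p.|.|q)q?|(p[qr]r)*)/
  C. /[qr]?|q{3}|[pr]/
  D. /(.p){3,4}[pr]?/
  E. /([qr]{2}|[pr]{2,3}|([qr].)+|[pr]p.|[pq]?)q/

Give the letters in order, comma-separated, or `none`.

B, D

A → no match
B → match
C → no match
D → match
E → no match — must end with `q`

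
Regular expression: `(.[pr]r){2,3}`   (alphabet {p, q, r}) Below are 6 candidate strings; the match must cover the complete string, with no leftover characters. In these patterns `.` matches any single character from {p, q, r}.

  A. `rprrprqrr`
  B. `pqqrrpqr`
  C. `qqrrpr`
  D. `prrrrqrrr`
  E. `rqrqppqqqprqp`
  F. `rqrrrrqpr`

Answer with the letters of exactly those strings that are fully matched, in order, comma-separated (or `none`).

A → match
B → no match
C → no match
D → no match
E → no match — must end with `r`
F → no match

A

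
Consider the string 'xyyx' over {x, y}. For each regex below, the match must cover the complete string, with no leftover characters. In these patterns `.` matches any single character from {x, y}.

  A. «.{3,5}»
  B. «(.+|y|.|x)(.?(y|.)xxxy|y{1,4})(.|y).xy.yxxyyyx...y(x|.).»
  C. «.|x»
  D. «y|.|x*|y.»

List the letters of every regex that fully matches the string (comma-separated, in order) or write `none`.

A

A → match
B → no match
C → no match
D → no match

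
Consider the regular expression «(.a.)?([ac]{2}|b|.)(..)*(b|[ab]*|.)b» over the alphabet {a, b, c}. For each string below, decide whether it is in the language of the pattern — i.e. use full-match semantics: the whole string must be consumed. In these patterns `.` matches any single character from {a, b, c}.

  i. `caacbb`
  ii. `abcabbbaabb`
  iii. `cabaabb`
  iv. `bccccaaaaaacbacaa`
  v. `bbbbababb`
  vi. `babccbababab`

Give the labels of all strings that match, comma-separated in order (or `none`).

i. `caacbb` → match
ii. `abcabbbaabb` → match
iii. `cabaabb` → match
iv → no match — must end with `b`
v. `bbbbababb` → match
vi. `babccbababab` → match

i, ii, iii, v, vi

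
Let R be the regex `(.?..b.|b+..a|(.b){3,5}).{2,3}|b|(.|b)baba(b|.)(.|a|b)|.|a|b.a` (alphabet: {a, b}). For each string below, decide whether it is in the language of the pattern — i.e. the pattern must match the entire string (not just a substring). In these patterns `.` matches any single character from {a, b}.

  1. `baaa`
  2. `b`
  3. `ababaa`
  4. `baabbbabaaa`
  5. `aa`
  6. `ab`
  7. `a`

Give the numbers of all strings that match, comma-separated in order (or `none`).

2, 7

1 → no match
2 → match
3 → no match
4 → no match
5 → no match
6 → no match
7 → match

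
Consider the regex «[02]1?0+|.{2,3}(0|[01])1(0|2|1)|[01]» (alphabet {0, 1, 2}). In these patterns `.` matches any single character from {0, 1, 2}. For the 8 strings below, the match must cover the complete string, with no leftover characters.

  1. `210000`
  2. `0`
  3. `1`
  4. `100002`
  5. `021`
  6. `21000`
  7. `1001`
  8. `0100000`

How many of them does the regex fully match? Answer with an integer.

5

1. `210000` → match
2. `0` → match
3. `1` → match
4. `100002` → no match
5. `021` → no match
6. `21000` → match
7. `1001` → no match
8. `0100000` → match
Total matched: 5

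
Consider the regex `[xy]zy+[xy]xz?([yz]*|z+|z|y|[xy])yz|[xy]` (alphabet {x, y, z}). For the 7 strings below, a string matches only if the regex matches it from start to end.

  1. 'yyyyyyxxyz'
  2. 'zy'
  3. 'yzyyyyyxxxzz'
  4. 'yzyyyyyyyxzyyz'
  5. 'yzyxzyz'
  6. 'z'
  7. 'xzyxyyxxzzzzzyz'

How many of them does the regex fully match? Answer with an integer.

1 → no match
2 → no match
3 → no match
4 → match
5 → no match
6 → no match
7 → no match
Total matched: 1

1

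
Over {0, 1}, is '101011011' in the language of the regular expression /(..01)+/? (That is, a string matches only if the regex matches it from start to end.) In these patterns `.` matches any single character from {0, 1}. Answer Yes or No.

No

Every match must end with '01', but '101011011' does not.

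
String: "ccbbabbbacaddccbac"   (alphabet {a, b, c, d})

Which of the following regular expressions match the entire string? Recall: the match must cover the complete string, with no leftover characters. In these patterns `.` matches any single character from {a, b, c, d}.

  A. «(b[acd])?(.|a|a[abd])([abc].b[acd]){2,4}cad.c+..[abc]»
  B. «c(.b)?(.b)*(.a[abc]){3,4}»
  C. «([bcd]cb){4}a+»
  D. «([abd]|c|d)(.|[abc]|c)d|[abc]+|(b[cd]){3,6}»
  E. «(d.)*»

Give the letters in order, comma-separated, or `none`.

A

A → match
B → no match
C → no match — must end with "a"
D → no match
E → no match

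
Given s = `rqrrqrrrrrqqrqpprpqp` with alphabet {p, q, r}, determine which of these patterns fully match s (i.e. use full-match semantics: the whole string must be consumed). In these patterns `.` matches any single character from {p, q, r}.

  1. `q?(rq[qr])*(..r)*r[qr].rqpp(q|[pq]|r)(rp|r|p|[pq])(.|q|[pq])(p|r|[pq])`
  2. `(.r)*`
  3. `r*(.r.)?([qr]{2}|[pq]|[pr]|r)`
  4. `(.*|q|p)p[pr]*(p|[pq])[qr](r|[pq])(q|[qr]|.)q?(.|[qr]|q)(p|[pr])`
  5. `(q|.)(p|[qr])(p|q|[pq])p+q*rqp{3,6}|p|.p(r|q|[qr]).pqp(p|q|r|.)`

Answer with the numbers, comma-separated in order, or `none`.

1 → match
2 → no match
3 → no match
4 → no match
5 → no match

1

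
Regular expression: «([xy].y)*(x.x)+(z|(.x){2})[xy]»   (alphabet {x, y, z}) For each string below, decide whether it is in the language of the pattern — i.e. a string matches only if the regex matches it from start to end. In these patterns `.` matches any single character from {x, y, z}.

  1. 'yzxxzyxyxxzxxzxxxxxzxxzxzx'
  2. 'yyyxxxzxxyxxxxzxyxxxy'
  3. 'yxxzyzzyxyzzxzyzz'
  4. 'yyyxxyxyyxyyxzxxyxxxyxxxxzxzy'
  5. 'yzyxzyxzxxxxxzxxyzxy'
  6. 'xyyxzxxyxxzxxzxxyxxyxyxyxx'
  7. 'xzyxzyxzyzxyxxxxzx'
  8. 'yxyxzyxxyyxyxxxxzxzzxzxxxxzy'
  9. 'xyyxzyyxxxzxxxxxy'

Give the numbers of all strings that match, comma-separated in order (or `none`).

6

1 → no match
2 → no match
3 → no match
4 → no match
5 → no match
6 → match
7 → no match
8 → no match
9 → no match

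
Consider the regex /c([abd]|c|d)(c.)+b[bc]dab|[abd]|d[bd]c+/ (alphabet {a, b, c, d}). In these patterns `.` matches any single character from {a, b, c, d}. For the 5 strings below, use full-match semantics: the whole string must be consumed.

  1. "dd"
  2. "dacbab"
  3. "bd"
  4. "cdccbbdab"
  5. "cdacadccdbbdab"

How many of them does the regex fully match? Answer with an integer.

1

1 → no match
2 → no match
3 → no match
4 → match
5 → no match
Total matched: 1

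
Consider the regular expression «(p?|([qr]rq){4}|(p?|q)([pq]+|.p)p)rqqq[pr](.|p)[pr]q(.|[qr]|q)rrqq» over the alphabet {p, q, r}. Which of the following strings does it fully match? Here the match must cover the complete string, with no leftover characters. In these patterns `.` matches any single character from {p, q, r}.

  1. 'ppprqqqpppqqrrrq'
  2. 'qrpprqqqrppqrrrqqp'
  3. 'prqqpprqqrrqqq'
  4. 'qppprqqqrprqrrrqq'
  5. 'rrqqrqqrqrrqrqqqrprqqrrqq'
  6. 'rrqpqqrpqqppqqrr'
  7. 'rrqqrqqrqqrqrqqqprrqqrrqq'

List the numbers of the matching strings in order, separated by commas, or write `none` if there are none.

1 → no match — must end with 'rrqq'
2 → no match — must end with 'rrqq'
3 → no match — must end with 'rrqq'
4 → match
5 → match
6 → no match — must end with 'rrqq'
7 → match

4, 5, 7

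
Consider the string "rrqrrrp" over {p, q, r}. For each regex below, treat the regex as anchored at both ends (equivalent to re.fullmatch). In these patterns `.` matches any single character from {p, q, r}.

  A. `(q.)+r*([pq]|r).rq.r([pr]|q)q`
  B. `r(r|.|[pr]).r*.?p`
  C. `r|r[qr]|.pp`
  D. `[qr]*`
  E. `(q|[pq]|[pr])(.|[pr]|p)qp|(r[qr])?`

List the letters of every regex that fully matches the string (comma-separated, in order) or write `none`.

A → no match — must start with "q"
B → match
C → no match
D → no match
E → no match

B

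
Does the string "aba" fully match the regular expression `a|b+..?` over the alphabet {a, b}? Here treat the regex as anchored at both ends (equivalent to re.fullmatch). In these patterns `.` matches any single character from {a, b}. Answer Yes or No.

No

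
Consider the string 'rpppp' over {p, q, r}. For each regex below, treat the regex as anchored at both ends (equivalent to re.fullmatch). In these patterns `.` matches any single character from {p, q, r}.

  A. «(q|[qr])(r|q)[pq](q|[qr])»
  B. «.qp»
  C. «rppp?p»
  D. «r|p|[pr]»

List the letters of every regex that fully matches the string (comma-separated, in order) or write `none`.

C

A → no match
B → no match — must end with 'qp'
C → match
D → no match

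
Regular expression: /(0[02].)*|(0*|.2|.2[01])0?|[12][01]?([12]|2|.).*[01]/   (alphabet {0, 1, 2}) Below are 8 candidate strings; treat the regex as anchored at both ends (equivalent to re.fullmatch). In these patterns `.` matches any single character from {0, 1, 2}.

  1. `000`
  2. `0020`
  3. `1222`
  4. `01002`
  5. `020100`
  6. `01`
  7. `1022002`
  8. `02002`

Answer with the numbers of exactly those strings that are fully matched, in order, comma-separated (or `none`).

1 → match
2 → no match
3 → no match
4 → no match
5 → no match
6 → no match
7 → no match
8 → no match

1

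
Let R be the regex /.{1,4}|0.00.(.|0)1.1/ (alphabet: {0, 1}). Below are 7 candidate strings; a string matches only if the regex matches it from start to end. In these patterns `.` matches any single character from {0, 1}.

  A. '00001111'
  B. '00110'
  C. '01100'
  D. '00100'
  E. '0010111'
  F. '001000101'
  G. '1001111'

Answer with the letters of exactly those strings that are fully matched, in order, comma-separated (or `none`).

none

A → no match
B → no match
C → no match
D → no match
E → no match
F → no match
G → no match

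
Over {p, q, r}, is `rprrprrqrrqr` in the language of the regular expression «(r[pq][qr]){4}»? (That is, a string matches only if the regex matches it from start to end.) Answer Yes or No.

Yes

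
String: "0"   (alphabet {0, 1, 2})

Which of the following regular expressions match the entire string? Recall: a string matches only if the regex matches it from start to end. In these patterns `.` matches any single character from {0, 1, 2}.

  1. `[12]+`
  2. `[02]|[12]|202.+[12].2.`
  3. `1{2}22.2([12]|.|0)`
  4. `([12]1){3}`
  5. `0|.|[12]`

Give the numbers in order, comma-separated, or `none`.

1 → no match
2 → match
3 → no match — must start with "1"
4 → no match — must end with "1"
5 → match

2, 5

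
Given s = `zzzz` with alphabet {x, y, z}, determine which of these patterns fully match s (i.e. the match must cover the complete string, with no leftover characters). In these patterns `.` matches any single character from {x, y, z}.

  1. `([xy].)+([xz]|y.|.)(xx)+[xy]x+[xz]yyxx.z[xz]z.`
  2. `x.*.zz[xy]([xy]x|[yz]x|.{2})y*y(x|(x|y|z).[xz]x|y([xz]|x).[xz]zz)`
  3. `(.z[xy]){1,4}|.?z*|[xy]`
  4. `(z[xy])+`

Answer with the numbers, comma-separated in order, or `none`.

1 → no match
2 → no match — must start with `x`
3 → match
4 → no match

3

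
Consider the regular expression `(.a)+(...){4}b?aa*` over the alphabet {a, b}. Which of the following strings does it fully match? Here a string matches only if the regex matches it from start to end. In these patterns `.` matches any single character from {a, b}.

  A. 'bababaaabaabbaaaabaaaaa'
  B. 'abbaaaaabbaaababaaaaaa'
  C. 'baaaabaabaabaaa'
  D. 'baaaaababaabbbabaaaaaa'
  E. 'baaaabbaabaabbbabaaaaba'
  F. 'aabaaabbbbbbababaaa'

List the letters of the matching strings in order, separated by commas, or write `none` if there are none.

A → match
B → no match
C → match
D → match
E → no match
F → match

A, C, D, F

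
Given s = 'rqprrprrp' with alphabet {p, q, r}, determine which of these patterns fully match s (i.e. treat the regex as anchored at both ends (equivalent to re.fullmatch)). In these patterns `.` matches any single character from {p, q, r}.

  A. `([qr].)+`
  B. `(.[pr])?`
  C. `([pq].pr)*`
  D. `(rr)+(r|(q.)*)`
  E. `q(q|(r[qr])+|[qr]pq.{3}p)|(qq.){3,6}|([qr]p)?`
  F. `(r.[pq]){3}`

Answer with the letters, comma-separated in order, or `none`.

F

A → no match
B → no match
C → no match
D → no match — must start with 'rr'
E → no match
F → match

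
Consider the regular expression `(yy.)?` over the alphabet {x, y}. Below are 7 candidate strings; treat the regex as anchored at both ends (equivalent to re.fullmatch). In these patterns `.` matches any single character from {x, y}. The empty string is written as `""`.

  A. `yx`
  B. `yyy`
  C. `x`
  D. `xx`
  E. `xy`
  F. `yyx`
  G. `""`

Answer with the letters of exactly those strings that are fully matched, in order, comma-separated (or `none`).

B, F, G

A. `yx` → no match
B. `yyy` → match
C. `x` → no match
D. `xx` → no match
E. `xy` → no match
F. `yyx` → match
G. `""` → match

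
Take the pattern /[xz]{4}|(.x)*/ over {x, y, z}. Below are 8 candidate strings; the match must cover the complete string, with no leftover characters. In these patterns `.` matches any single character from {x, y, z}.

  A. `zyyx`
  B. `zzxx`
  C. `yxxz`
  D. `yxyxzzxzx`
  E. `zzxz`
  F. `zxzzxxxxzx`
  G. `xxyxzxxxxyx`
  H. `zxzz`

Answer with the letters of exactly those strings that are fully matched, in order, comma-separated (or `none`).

A → no match
B → match
C → no match
D → no match
E → match
F → no match
G → no match
H → match

B, E, H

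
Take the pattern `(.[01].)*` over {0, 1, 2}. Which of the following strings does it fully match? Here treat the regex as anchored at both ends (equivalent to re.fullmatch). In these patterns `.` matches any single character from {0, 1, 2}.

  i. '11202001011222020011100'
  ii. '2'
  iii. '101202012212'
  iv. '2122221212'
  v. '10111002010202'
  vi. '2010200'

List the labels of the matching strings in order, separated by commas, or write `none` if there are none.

iii

i → no match
ii → no match
iii → match
iv → no match
v → no match
vi → no match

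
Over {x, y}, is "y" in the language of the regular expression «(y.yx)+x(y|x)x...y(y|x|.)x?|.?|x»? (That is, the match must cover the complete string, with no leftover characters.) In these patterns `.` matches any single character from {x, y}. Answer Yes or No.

Yes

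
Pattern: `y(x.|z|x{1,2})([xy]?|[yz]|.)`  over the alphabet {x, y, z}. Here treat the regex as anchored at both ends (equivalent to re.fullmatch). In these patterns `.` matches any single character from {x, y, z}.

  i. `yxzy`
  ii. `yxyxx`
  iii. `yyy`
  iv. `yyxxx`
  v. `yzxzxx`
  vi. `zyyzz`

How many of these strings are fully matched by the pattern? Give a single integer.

i → match
ii → no match
iii → no match
iv → no match
v → no match
vi → no match — must start with `y`
Total matched: 1

1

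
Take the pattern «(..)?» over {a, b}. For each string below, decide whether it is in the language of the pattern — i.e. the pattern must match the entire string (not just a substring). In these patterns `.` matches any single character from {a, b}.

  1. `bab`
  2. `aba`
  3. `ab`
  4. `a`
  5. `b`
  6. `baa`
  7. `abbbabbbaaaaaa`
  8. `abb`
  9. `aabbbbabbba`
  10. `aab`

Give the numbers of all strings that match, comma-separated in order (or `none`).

1 → no match
2 → no match
3 → match
4 → no match
5 → no match
6 → no match
7 → no match
8 → no match
9 → no match
10 → no match

3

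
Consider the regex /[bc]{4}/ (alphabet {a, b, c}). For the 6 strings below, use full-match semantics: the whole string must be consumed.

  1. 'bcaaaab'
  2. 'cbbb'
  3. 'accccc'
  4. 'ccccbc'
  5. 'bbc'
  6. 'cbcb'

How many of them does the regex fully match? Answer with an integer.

2

1 → no match
2 → match
3 → no match
4 → no match
5 → no match
6 → match
Total matched: 2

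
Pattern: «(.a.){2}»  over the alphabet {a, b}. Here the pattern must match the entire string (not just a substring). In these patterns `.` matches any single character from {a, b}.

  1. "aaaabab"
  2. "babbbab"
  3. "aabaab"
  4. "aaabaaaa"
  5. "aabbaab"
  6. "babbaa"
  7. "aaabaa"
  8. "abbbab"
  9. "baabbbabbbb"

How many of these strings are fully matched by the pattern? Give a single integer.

1 → no match
2 → no match
3 → match
4 → no match
5 → no match
6 → match
7 → match
8 → no match
9 → no match
Total matched: 3

3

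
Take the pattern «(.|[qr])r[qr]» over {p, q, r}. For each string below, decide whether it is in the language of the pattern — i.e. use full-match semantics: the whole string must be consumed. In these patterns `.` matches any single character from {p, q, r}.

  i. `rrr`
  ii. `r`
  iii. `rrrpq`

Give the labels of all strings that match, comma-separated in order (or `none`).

i

i. `rrr` → match
ii. `r` → no match
iii. `rrrpq` → no match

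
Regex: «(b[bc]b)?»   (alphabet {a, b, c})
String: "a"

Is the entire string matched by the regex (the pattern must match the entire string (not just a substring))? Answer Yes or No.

No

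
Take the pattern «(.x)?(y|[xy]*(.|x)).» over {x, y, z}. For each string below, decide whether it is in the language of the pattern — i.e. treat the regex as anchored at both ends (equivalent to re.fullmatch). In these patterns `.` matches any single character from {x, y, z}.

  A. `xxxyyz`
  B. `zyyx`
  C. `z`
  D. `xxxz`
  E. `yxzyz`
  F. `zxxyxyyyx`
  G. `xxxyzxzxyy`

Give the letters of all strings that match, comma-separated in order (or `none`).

A, D, F

A → match
B → no match
C → no match
D → match
E → no match
F → match
G → no match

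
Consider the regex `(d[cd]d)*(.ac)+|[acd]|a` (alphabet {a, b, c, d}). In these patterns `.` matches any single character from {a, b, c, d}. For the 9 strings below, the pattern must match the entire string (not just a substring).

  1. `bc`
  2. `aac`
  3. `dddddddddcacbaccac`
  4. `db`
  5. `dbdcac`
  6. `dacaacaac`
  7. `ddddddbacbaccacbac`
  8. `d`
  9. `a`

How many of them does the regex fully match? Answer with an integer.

1. `bc` → no match
2. `aac` → match
3 → match
4. `db` → no match
5. `dbdcac` → no match
6. `dacaacaac` → match
7 → match
8. `d` → match
9. `a` → match
Total matched: 6

6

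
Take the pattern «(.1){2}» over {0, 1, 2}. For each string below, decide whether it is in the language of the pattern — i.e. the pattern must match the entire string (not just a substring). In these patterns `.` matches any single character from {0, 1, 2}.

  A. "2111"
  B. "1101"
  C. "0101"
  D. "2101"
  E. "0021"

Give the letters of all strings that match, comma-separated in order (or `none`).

A → match
B → match
C → match
D → match
E → no match

A, B, C, D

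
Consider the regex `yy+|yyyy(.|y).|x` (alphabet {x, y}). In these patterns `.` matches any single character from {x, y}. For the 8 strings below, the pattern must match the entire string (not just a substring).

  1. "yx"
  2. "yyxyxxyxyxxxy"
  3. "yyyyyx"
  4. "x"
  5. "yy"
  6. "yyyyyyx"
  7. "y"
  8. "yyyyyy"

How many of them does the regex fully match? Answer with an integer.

1 → no match
2 → no match
3 → match
4 → match
5 → match
6 → no match
7 → no match
8 → match
Total matched: 4

4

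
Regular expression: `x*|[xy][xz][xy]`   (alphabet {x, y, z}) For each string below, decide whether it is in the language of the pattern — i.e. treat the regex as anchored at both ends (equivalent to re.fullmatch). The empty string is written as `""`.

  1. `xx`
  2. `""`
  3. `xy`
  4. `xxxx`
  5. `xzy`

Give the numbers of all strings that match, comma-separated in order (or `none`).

1 → match
2 → match
3 → no match
4 → match
5 → match

1, 2, 4, 5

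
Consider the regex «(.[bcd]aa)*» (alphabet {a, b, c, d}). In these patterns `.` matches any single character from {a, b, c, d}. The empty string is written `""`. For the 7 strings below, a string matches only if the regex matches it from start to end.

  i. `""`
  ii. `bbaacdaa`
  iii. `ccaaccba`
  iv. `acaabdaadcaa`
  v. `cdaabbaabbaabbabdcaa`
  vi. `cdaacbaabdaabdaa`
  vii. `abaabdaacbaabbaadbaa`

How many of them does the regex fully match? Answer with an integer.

5

i → match
ii → match
iii → no match
iv → match
v → no match
vi → match
vii → match
Total matched: 5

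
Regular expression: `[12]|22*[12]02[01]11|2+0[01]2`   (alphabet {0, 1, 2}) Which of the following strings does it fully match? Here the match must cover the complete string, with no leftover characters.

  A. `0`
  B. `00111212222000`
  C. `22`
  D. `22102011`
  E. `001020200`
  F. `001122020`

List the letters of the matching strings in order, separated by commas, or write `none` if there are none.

A. `0` → no match
B → no match
C. `22` → no match
D. `22102011` → match
E. `001020200` → no match
F. `001122020` → no match

D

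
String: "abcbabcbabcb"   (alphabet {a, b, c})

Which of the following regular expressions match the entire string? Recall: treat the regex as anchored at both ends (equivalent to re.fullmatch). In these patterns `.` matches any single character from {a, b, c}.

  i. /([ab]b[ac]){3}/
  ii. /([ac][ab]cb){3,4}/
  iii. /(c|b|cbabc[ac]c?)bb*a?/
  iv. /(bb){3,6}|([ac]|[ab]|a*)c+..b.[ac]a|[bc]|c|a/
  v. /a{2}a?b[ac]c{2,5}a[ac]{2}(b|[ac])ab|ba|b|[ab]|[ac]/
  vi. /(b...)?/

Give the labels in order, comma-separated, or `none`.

i → no match
ii → match
iii → no match
iv → no match
v → no match
vi → no match

ii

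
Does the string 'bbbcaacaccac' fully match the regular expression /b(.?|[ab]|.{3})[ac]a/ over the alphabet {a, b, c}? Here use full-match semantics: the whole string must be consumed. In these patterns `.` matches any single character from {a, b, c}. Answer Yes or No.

Every match must end with 'a', but 'bbbcaacaccac' does not.

No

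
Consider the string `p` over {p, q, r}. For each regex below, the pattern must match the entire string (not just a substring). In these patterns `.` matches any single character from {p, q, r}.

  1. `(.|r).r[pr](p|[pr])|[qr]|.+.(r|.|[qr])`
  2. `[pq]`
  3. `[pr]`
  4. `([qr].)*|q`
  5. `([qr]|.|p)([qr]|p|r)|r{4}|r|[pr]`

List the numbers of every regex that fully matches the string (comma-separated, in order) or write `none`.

1 → no match
2 → match
3 → match
4 → no match
5 → match

2, 3, 5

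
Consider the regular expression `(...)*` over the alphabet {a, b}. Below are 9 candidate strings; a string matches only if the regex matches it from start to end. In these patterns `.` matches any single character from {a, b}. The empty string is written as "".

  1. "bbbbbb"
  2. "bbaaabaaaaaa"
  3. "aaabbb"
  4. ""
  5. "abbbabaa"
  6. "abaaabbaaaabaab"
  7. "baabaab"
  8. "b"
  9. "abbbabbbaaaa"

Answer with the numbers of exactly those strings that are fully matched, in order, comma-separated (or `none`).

1 → match
2 → match
3 → match
4 → match
5 → no match
6 → match
7 → no match
8 → no match
9 → match

1, 2, 3, 4, 6, 9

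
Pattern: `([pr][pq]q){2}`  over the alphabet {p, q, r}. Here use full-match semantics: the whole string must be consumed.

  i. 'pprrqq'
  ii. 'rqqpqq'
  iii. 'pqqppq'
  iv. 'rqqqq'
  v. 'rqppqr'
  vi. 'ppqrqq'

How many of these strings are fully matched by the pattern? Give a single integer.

3

i → no match
ii → match
iii → match
iv → no match
v → no match — must end with 'q'
vi → match
Total matched: 3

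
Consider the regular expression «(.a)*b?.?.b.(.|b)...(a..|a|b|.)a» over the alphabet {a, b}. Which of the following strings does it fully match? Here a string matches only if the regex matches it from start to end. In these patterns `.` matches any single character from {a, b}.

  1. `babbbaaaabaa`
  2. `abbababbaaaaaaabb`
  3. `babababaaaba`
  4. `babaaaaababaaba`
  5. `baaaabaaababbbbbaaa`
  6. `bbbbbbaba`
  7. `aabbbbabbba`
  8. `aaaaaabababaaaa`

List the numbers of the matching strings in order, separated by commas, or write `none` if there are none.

1. `babbbaaaabaa` → match
2 → no match — must end with `a`
3. `babababaaaba` → match
4 → no match
5 → no match
6. `bbbbbbaba` → match
7. `aabbbbabbba` → match
8 → no match

1, 3, 6, 7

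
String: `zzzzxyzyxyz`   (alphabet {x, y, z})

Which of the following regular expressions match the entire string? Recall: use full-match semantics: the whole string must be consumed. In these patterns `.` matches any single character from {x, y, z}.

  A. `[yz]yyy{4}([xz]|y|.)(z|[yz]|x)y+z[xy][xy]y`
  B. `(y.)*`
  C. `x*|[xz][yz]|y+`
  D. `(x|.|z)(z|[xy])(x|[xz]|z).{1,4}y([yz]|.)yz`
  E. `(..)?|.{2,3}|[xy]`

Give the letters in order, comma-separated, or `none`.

A → no match — must end with `y`
B → no match
C → no match
D → match
E → no match

D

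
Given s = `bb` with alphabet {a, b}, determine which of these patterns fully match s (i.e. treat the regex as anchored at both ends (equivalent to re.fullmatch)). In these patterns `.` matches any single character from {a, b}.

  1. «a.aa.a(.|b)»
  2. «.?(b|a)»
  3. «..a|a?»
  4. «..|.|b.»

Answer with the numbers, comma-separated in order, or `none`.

2, 4

1 → no match — must start with `a`
2 → match
3 → no match
4 → match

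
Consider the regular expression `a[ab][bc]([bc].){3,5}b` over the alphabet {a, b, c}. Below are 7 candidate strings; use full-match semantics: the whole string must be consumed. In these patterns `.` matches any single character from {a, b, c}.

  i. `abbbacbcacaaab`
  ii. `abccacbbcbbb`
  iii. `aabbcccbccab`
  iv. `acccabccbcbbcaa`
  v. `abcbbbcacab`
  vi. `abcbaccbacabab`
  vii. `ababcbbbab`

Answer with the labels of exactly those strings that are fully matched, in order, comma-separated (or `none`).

ii, iii, vi

i → no match
ii → match
iii → match
iv → no match — must end with `b`
v → no match
vi → match
vii → no match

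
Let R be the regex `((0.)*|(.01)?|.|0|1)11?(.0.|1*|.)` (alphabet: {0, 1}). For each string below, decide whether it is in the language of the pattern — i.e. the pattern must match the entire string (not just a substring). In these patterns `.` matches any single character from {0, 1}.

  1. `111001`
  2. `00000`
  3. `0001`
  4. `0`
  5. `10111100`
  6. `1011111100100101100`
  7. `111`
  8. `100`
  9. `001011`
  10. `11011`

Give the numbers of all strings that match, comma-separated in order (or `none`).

1, 5, 7

1 → match
2 → no match
3 → no match
4 → no match
5 → match
6 → no match
7 → match
8 → no match
9 → no match
10 → no match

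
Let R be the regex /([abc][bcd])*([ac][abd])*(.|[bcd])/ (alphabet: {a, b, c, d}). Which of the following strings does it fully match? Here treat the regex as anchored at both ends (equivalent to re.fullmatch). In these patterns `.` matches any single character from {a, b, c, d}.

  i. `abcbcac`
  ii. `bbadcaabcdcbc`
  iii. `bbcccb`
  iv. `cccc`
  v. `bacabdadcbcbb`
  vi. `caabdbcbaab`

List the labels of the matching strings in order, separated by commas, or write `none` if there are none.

i, ii

i → match
ii → match
iii → no match
iv → no match
v → no match
vi → no match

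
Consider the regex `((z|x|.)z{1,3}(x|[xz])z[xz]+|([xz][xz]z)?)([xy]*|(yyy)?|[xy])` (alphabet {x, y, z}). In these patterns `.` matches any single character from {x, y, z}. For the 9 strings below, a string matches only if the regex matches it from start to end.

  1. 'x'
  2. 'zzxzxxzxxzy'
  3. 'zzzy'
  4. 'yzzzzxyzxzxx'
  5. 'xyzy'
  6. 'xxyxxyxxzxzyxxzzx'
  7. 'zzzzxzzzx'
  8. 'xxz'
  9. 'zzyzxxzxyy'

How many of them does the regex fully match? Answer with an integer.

1 → match
2 → match
3 → match
4 → no match
5 → no match
6 → no match
7 → match
8 → match
9 → no match
Total matched: 5

5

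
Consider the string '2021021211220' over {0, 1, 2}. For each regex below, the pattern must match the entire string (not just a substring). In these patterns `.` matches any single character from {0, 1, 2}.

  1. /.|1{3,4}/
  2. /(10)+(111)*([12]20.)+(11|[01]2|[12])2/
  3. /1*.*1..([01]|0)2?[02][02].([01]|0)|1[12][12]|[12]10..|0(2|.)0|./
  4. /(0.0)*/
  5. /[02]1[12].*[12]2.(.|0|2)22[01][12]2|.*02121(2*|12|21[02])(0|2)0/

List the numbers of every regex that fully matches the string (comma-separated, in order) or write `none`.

5

1 → no match
2 → no match — must start with '10'
3 → no match
4 → no match
5 → match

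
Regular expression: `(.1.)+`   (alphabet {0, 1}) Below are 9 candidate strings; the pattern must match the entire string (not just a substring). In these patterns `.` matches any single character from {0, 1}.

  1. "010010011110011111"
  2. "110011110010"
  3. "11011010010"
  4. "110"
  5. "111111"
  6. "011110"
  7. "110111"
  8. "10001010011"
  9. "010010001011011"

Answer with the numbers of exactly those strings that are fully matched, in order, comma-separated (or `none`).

1 → match
2 → match
3 → no match
4 → match
5 → match
6 → match
7 → match
8 → no match
9 → no match

1, 2, 4, 5, 6, 7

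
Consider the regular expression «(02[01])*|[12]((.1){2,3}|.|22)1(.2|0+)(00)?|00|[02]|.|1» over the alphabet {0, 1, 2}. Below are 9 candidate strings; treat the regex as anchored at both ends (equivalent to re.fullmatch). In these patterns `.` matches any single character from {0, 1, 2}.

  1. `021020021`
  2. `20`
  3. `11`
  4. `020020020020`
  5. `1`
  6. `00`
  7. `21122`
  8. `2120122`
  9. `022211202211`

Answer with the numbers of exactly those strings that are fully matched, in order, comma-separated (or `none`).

1 → match
2 → no match
3 → no match
4 → match
5 → match
6 → match
7 → match
8 → no match
9 → no match

1, 4, 5, 6, 7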